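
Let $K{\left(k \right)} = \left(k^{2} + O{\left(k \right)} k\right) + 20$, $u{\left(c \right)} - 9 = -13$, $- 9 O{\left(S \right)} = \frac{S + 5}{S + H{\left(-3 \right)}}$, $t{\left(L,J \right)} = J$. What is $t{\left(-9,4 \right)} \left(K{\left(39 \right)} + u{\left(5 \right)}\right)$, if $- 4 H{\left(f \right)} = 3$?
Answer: $\frac{2812780}{459} \approx 6128.1$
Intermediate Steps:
$H{\left(f \right)} = - \frac{3}{4}$ ($H{\left(f \right)} = \left(- \frac{1}{4}\right) 3 = - \frac{3}{4}$)
$O{\left(S \right)} = - \frac{5 + S}{9 \left(- \frac{3}{4} + S\right)}$ ($O{\left(S \right)} = - \frac{\left(S + 5\right) \frac{1}{S - \frac{3}{4}}}{9} = - \frac{\left(5 + S\right) \frac{1}{- \frac{3}{4} + S}}{9} = - \frac{\frac{1}{- \frac{3}{4} + S} \left(5 + S\right)}{9} = - \frac{5 + S}{9 \left(- \frac{3}{4} + S\right)}$)
$u{\left(c \right)} = -4$ ($u{\left(c \right)} = 9 - 13 = -4$)
$K{\left(k \right)} = 20 + k^{2} + \frac{4 k \left(-5 - k\right)}{9 \left(-3 + 4 k\right)}$ ($K{\left(k \right)} = \left(k^{2} + \frac{4 \left(-5 - k\right)}{9 \left(-3 + 4 k\right)} k\right) + 20 = \left(k^{2} + \frac{4 k \left(-5 - k\right)}{9 \left(-3 + 4 k\right)}\right) + 20 = 20 + k^{2} + \frac{4 k \left(-5 - k\right)}{9 \left(-3 + 4 k\right)}$)
$t{\left(-9,4 \right)} \left(K{\left(39 \right)} + u{\left(5 \right)}\right) = 4 \left(\frac{-540 - 31 \cdot 39^{2} + 36 \cdot 39^{3} + 700 \cdot 39}{9 \left(-3 + 4 \cdot 39\right)} - 4\right) = 4 \left(\frac{-540 - 47151 + 36 \cdot 59319 + 27300}{9 \left(-3 + 156\right)} - 4\right) = 4 \left(\frac{-540 - 47151 + 2135484 + 27300}{9 \cdot 153} - 4\right) = 4 \left(\frac{1}{9} \cdot \frac{1}{153} \cdot 2115093 - 4\right) = 4 \left(\frac{705031}{459} - 4\right) = 4 \cdot \frac{703195}{459} = \frac{2812780}{459}$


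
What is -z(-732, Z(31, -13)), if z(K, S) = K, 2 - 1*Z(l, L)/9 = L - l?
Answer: 732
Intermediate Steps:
Z(l, L) = 18 - 9*L + 9*l (Z(l, L) = 18 - 9*(L - l) = 18 + (-9*L + 9*l) = 18 - 9*L + 9*l)
-z(-732, Z(31, -13)) = -1*(-732) = 732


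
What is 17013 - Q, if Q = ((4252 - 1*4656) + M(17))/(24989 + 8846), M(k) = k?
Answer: 575635242/33835 ≈ 17013.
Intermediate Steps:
Q = -387/33835 (Q = ((4252 - 1*4656) + 17)/(24989 + 8846) = ((4252 - 4656) + 17)/33835 = (-404 + 17)*(1/33835) = -387*1/33835 = -387/33835 ≈ -0.011438)
17013 - Q = 17013 - 1*(-387/33835) = 17013 + 387/33835 = 575635242/33835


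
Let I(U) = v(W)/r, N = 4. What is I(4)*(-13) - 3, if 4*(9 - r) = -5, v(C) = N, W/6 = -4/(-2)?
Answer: -331/41 ≈ -8.0732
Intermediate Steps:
W = 12 (W = 6*(-4/(-2)) = 6*(-4*(-1/2)) = 6*2 = 12)
v(C) = 4
r = 41/4 (r = 9 - 1/4*(-5) = 9 + 5/4 = 41/4 ≈ 10.250)
I(U) = 16/41 (I(U) = 4/(41/4) = 4*(4/41) = 16/41)
I(4)*(-13) - 3 = (16/41)*(-13) - 3 = -208/41 - 3 = -331/41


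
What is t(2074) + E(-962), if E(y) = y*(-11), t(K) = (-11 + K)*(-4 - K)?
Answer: -4276332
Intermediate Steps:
E(y) = -11*y
t(2074) + E(-962) = (44 - 1*2074² + 7*2074) - 11*(-962) = (44 - 1*4301476 + 14518) + 10582 = (44 - 4301476 + 14518) + 10582 = -4286914 + 10582 = -4276332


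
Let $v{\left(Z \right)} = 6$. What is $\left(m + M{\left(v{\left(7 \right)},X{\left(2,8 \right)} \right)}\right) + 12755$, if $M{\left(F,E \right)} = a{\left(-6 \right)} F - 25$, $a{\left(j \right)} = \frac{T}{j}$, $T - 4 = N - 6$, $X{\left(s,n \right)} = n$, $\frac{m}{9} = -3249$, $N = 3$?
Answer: $-16512$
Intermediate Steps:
$m = -29241$ ($m = 9 \left(-3249\right) = -29241$)
$T = 1$ ($T = 4 + \left(3 - 6\right) = 4 - 3 = 1$)
$a{\left(j \right)} = \frac{1}{j}$ ($a{\left(j \right)} = 1 \frac{1}{j} = \frac{1}{j}$)
$M{\left(F,E \right)} = -25 - \frac{F}{6}$ ($M{\left(F,E \right)} = \frac{F}{-6} - 25 = - \frac{F}{6} - 25 = -25 - \frac{F}{6}$)
$\left(m + M{\left(v{\left(7 \right)},X{\left(2,8 \right)} \right)}\right) + 12755 = \left(-29241 - 26\right) + 12755 = -29267 + 12755 = -16512$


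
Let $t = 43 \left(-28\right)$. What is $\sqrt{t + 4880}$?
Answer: $2 \sqrt{919} \approx 60.63$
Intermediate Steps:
$t = -1204$
$\sqrt{t + 4880} = \sqrt{-1204 + 4880} = \sqrt{3676} = 2 \sqrt{919}$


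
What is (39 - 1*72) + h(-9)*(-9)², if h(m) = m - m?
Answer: -33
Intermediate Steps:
h(m) = 0
(39 - 1*72) + h(-9)*(-9)² = (39 - 1*72) + 0*(-9)² = (39 - 72) + 0*81 = -33 + 0 = -33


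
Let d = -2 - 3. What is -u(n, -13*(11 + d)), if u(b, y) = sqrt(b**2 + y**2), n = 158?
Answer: -2*sqrt(7762) ≈ -176.20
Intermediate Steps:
d = -5
-u(n, -13*(11 + d)) = -sqrt(158**2 + (-13*(11 - 5))**2) = -sqrt(24964 + (-13*6)**2) = -sqrt(24964 + (-78)**2) = -sqrt(24964 + 6084) = -sqrt(31048) = -2*sqrt(7762)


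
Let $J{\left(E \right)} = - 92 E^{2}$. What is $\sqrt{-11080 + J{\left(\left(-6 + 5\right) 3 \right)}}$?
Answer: $2 i \sqrt{2977} \approx 109.12 i$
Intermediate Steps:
$\sqrt{-11080 + J{\left(\left(-6 + 5\right) 3 \right)}} = \sqrt{-11080 - 92 \left(\left(-6 + 5\right) 3\right)^{2}} = \sqrt{-11080 - 92 \left(\left(-1\right) 3\right)^{2}} = \sqrt{-11080 - 92 \left(-3\right)^{2}} = \sqrt{-11080 - 828} = \sqrt{-11908} = 2 i \sqrt{2977}$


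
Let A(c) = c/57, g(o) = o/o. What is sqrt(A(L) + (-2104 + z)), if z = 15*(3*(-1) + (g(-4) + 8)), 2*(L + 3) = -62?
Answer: 4*I*sqrt(409089)/57 ≈ 44.884*I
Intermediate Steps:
L = -34 (L = -3 + (1/2)*(-62) = -3 - 31 = -34)
g(o) = 1
A(c) = c/57 (A(c) = c*(1/57) = c/57)
z = 90 (z = 15*(3*(-1) + (1 + 8)) = 15*(-3 + 9) = 15*6 = 90)
sqrt(A(L) + (-2104 + z)) = sqrt((1/57)*(-34) + (-2104 + 90)) = sqrt(-34/57 - 2014) = sqrt(-114832/57) = 4*I*sqrt(409089)/57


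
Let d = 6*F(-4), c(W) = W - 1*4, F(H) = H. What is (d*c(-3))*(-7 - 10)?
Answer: -2856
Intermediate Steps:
c(W) = -4 + W (c(W) = W - 4 = -4 + W)
d = -24 (d = 6*(-4) = -24)
(d*c(-3))*(-7 - 10) = (-24*(-4 - 3))*(-7 - 10) = -24*(-7)*(-17) = 168*(-17) = -2856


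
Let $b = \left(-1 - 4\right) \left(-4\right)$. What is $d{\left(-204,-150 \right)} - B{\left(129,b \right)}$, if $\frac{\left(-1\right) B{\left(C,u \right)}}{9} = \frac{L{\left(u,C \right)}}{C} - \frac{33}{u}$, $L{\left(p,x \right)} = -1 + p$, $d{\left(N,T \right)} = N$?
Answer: $- \frac{187071}{860} \approx -217.52$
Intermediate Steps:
$b = 20$ ($b = \left(-5\right) \left(-4\right) = 20$)
$B{\left(C,u \right)} = \frac{297}{u} - \frac{9 \left(-1 + u\right)}{C}$ ($B{\left(C,u \right)} = - 9 \left(\frac{-1 + u}{C} - \frac{33}{u}\right) = - 9 \left(- \frac{33}{u} + \frac{-1 + u}{C}\right) = \frac{297}{u} - \frac{9 \left(-1 + u\right)}{C}$)
$d{\left(-204,-150 \right)} - B{\left(129,b \right)} = -204 - \left(\frac{9}{129} + \frac{297}{20} - \frac{180}{129}\right) = -204 - \left(9 \cdot \frac{1}{129} + 297 \cdot \frac{1}{20} - 180 \cdot \frac{1}{129}\right) = -204 - \left(\frac{3}{43} + \frac{297}{20} - \frac{60}{43}\right) = -204 - \frac{11631}{860} = - \frac{187071}{860}$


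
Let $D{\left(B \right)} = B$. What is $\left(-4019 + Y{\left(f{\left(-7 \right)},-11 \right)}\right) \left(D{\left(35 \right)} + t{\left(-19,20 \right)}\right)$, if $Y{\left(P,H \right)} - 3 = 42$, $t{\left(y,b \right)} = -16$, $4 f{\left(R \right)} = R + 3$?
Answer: $-75506$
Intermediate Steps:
$f{\left(R \right)} = \frac{3}{4} + \frac{R}{4}$ ($f{\left(R \right)} = \frac{R + 3}{4} = \frac{3 + R}{4} = \frac{3}{4} + \frac{R}{4}$)
$Y{\left(P,H \right)} = 45$ ($Y{\left(P,H \right)} = 3 + 42 = 45$)
$\left(-4019 + Y{\left(f{\left(-7 \right)},-11 \right)}\right) \left(D{\left(35 \right)} + t{\left(-19,20 \right)}\right) = \left(-4019 + 45\right) \left(35 - 16\right) = \left(-3974\right) 19 = -75506$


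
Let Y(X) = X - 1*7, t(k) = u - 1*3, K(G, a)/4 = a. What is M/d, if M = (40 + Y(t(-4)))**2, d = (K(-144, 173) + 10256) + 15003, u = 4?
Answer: 1156/25951 ≈ 0.044545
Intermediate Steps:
K(G, a) = 4*a
t(k) = 1 (t(k) = 4 - 1*3 = 4 - 3 = 1)
d = 25951 (d = (4*173 + 10256) + 15003 = (692 + 10256) + 15003 = 10948 + 15003 = 25951)
Y(X) = -7 + X (Y(X) = X - 7 = -7 + X)
M = 1156 (M = (40 + (-7 + 1))**2 = (40 - 6)**2 = 34**2 = 1156)
M/d = 1156/25951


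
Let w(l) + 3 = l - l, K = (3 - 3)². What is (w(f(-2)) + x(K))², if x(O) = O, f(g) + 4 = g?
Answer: 9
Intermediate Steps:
f(g) = -4 + g
K = 0 (K = 0² = 0)
w(l) = -3 (w(l) = -3 + (l - l) = -3 + 0 = -3)
(w(f(-2)) + x(K))² = (-3 + 0)² = (-3)² = 9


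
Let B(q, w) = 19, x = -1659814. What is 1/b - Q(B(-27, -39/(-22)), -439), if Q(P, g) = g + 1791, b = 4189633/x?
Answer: -5666043630/4189633 ≈ -1352.4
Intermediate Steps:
b = -4189633/1659814 (b = 4189633/(-1659814) = 4189633*(-1/1659814) = -4189633/1659814 ≈ -2.5242)
Q(P, g) = 1791 + g
1/b - Q(B(-27, -39/(-22)), -439) = 1/(-4189633/1659814) - (1791 - 439) = -1659814/4189633 - 1*1352 = -1659814/4189633 - 1352 = -5666043630/4189633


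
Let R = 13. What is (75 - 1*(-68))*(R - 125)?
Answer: -16016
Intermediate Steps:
(75 - 1*(-68))*(R - 125) = (75 - 1*(-68))*(13 - 125) = (75 + 68)*(-112) = 143*(-112) = -16016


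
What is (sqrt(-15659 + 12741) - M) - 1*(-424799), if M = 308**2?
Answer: 329935 + I*sqrt(2918) ≈ 3.2994e+5 + 54.018*I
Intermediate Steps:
M = 94864
(sqrt(-15659 + 12741) - M) - 1*(-424799) = (sqrt(-15659 + 12741) - 1*94864) - 1*(-424799) = (sqrt(-2918) - 94864) + 424799 = (I*sqrt(2918) - 94864) + 424799 = (-94864 + I*sqrt(2918)) + 424799 = 329935 + I*sqrt(2918)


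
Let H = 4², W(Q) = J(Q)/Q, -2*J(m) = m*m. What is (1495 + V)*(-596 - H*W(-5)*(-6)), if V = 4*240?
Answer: -873980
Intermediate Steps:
J(m) = -m²/2 (J(m) = -m*m/2 = -m²/2)
W(Q) = -Q/2 (W(Q) = (-Q²/2)/Q = -Q/2)
H = 16
V = 960
(1495 + V)*(-596 - H*W(-5)*(-6)) = (1495 + 960)*(-596 - 16*(-½*(-5))*(-6)) = 2455*(-596 - 16*(5/2)*(-6)) = 2455*(-596 - 40*(-6)) = 2455*(-596 - 1*(-240)) = 2455*(-596 + 240) = 2455*(-356) = -873980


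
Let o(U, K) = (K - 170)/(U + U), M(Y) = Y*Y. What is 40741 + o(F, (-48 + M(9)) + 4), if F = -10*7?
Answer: 814839/20 ≈ 40742.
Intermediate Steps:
F = -70
M(Y) = Y²
o(U, K) = (-170 + K)/(2*U) (o(U, K) = (-170 + K)/((2*U)) = (-170 + K)*(1/(2*U)) = (-170 + K)/(2*U))
40741 + o(F, (-48 + M(9)) + 4) = 40741 + (½)*(-170 + ((-48 + 9²) + 4))/(-70) = 40741 + (½)*(-1/70)*(-170 + ((-48 + 81) + 4)) = 40741 + (½)*(-1/70)*(-170 + (33 + 4)) = 40741 + (½)*(-1/70)*(-170 + 37) = 40741 + (½)*(-1/70)*(-133) = 40741 + 19/20 = 814839/20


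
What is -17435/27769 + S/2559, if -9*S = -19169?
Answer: 130758476/639547839 ≈ 0.20445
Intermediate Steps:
S = 19169/9 (S = -1/9*(-19169) = 19169/9 ≈ 2129.9)
-17435/27769 + S/2559 = -17435/27769 + (19169/9)/2559 = -17435*1/27769 + (19169/9)*(1/2559) = -17435/27769 + 19169/23031 = 130758476/639547839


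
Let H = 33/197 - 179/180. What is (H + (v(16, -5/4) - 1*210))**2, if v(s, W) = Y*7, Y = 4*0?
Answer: 55889424701929/1257411600 ≈ 44448.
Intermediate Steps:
H = -29323/35460 (H = 33*(1/197) - 179*1/180 = 33/197 - 179/180 = -29323/35460 ≈ -0.82693)
Y = 0
v(s, W) = 0 (v(s, W) = 0*7 = 0)
(H + (v(16, -5/4) - 1*210))**2 = (-29323/35460 + (0 - 1*210))**2 = (-29323/35460 + (0 - 210))**2 = (-29323/35460 - 210)**2 = (-7475923/35460)**2 = 55889424701929/1257411600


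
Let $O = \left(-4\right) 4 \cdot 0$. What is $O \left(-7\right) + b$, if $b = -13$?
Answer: $-13$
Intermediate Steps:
$O = 0$ ($O = \left(-16\right) 0 = 0$)
$O \left(-7\right) + b = 0 \left(-7\right) - 13 = 0 - 13 = -13$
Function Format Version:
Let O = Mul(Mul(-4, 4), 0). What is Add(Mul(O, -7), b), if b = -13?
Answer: -13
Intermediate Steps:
O = 0 (O = Mul(-16, 0) = 0)
Add(Mul(O, -7), b) = Add(Mul(0, -7), -13) = Add(0, -13) = -13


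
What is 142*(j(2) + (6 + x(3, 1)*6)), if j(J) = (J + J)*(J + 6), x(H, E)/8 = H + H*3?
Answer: 87188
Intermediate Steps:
x(H, E) = 32*H (x(H, E) = 8*(H + H*3) = 8*(H + 3*H) = 8*(4*H) = 32*H)
j(J) = 2*J*(6 + J) (j(J) = (2*J)*(6 + J) = 2*J*(6 + J))
142*(j(2) + (6 + x(3, 1)*6)) = 142*(2*2*(6 + 2) + (6 + (32*3)*6)) = 142*(2*2*8 + (6 + 96*6)) = 142*(32 + (6 + 576)) = 142*(32 + 582) = 142*614 = 87188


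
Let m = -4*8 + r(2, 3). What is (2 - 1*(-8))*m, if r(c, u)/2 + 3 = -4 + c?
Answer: -420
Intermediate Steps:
r(c, u) = -14 + 2*c (r(c, u) = -6 + 2*(-4 + c) = -6 + (-8 + 2*c) = -14 + 2*c)
m = -42 (m = -4*8 + (-14 + 2*2) = -32 + (-14 + 4) = -32 - 10 = -42)
(2 - 1*(-8))*m = (2 - 1*(-8))*(-42) = (2 + 8)*(-42) = 10*(-42) = -420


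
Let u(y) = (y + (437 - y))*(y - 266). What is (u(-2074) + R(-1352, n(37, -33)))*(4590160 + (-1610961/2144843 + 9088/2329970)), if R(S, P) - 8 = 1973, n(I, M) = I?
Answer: -11705736216007397141031393/2498709922355 ≈ -4.6847e+12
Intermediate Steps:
R(S, P) = 1981 (R(S, P) = 8 + 1973 = 1981)
u(y) = -116242 + 437*y (u(y) = 437*(-266 + y) = -116242 + 437*y)
(u(-2074) + R(-1352, n(37, -33)))*(4590160 + (-1610961/2144843 + 9088/2329970)) = ((-116242 + 437*(-2074)) + 1981)*(4590160 + (-1610961/2144843 + 9088/2329970)) = ((-116242 - 906338) + 1981)*(4590160 + (-1610961*1/2144843 + 9088*(1/2329970))) = (-1022580 + 1981)*(4590160 + (-1610961/2144843 + 4544/1164985)) = -1020599*(4590160 - 1866999233993/2498709922355) = -1020599*11469476470197792807/2498709922355 = -11705736216007397141031393/2498709922355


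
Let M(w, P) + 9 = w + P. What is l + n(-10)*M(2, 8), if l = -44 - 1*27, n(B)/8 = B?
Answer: -151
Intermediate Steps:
n(B) = 8*B
l = -71 (l = -44 - 27 = -71)
M(w, P) = -9 + P + w (M(w, P) = -9 + (w + P) = -9 + (P + w) = -9 + P + w)
l + n(-10)*M(2, 8) = -71 + (8*(-10))*(-9 + 8 + 2) = -71 - 80*1 = -71 - 80 = -151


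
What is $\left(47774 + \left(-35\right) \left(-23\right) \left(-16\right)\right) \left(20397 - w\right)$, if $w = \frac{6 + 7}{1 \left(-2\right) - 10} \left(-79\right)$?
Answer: $\frac{4252479439}{6} \approx 7.0875 \cdot 10^{8}$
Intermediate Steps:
$w = \frac{1027}{12}$ ($w = \frac{13}{-2 - 10} \left(-79\right) = \frac{13}{-12} \left(-79\right) = 13 \left(- \frac{1}{12}\right) \left(-79\right) = \left(- \frac{13}{12}\right) \left(-79\right) = \frac{1027}{12} \approx 85.583$)
$\left(47774 + \left(-35\right) \left(-23\right) \left(-16\right)\right) \left(20397 - w\right) = \left(47774 + \left(-35\right) \left(-23\right) \left(-16\right)\right) \left(20397 - \frac{1027}{12}\right) = \left(47774 + 805 \left(-16\right)\right) \left(20397 - \frac{1027}{12}\right) = \left(47774 - 12880\right) \frac{243737}{12} = 34894 \cdot \frac{243737}{12} = \frac{4252479439}{6}$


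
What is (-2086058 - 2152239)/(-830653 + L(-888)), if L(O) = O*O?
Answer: 4238297/42109 ≈ 100.65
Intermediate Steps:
L(O) = O²
(-2086058 - 2152239)/(-830653 + L(-888)) = (-2086058 - 2152239)/(-830653 + (-888)²) = -4238297/(-830653 + 788544) = -4238297/(-42109) = -4238297*(-1/42109) = 4238297/42109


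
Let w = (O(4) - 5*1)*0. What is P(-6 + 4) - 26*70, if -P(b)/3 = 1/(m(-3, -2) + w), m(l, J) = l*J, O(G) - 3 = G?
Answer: -3641/2 ≈ -1820.5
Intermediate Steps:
O(G) = 3 + G
m(l, J) = J*l
w = 0 (w = ((3 + 4) - 5*1)*0 = (7 - 5)*0 = 2*0 = 0)
P(b) = -½ (P(b) = -3/(-2*(-3) + 0) = -3/(6 + 0) = -3/6 = -3*⅙ = -½)
P(-6 + 4) - 26*70 = -½ - 26*70 = -½ - 1820 = -3641/2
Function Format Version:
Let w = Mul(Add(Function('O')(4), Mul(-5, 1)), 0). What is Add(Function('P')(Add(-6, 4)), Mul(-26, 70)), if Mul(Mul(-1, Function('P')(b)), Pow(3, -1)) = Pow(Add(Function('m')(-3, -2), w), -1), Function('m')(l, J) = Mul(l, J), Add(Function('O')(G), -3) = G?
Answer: Rational(-3641, 2) ≈ -1820.5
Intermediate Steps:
Function('O')(G) = Add(3, G)
Function('m')(l, J) = Mul(J, l)
w = 0 (w = Mul(Add(Add(3, 4), Mul(-5, 1)), 0) = Mul(Add(7, -5), 0) = Mul(2, 0) = 0)
Function('P')(b) = Rational(-1, 2) (Function('P')(b) = Mul(-3, Pow(Add(Mul(-2, -3), 0), -1)) = Mul(-3, Pow(Add(6, 0), -1)) = Mul(-3, Pow(6, -1)) = Mul(-3, Rational(1, 6)) = Rational(-1, 2))
Add(Function('P')(Add(-6, 4)), Mul(-26, 70)) = Add(Rational(-1, 2), Mul(-26, 70)) = Add(Rational(-1, 2), -1820) = Rational(-3641, 2)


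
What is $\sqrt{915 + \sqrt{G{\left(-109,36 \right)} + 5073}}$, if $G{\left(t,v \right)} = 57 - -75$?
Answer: $\sqrt{915 + \sqrt{5205}} \approx 31.419$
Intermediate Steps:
$G{\left(t,v \right)} = 132$ ($G{\left(t,v \right)} = 57 + 75 = 132$)
$\sqrt{915 + \sqrt{G{\left(-109,36 \right)} + 5073}} = \sqrt{915 + \sqrt{132 + 5073}} = \sqrt{915 + \sqrt{5205}}$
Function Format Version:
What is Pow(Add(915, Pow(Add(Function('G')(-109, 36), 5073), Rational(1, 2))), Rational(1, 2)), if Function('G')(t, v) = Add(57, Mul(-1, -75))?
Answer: Pow(Add(915, Pow(5205, Rational(1, 2))), Rational(1, 2)) ≈ 31.419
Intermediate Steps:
Function('G')(t, v) = 132 (Function('G')(t, v) = Add(57, 75) = 132)
Pow(Add(915, Pow(Add(Function('G')(-109, 36), 5073), Rational(1, 2))), Rational(1, 2)) = Pow(Add(915, Pow(Add(132, 5073), Rational(1, 2))), Rational(1, 2)) = Pow(Add(915, Pow(5205, Rational(1, 2))), Rational(1, 2))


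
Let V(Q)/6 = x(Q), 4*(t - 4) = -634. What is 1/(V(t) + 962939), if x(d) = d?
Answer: 1/962012 ≈ 1.0395e-6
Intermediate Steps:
t = -309/2 (t = 4 + (1/4)*(-634) = 4 - 317/2 = -309/2 ≈ -154.50)
V(Q) = 6*Q
1/(V(t) + 962939) = 1/(6*(-309/2) + 962939) = 1/(-927 + 962939) = 1/962012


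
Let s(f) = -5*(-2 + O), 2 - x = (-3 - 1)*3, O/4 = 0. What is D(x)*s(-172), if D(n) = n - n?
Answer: 0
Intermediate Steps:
O = 0 (O = 4*0 = 0)
x = 14 (x = 2 - (-3 - 1)*3 = 2 - (-4)*3 = 2 - 1*(-12) = 2 + 12 = 14)
D(n) = 0
s(f) = 10 (s(f) = -5*(-2 + 0) = -5*(-2) = 10)
D(x)*s(-172) = 0*10 = 0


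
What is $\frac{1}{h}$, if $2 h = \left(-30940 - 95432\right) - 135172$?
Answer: $- \frac{1}{130772} \approx -7.6469 \cdot 10^{-6}$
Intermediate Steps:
$h = -130772$ ($h = \frac{\left(-30940 - 95432\right) - 135172}{2} = \frac{-126372 - 135172}{2} = \frac{1}{2} \left(-261544\right) = -130772$)
$\frac{1}{h} = \frac{1}{-130772} = - \frac{1}{130772}$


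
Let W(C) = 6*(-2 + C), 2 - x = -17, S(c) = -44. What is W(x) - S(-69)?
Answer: 146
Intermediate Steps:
x = 19 (x = 2 - 1*(-17) = 2 + 17 = 19)
W(C) = -12 + 6*C
W(x) - S(-69) = (-12 + 6*19) - 1*(-44) = (-12 + 114) + 44 = 102 + 44 = 146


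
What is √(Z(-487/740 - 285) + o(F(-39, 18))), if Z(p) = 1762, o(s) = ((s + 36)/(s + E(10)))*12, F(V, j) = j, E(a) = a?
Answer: 4*√5467/7 ≈ 42.251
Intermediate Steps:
o(s) = 12*(36 + s)/(10 + s) (o(s) = ((s + 36)/(s + 10))*12 = ((36 + s)/(10 + s))*12 = 12*(36 + s)/(10 + s))
√(Z(-487/740 - 285) + o(F(-39, 18))) = √(1762 + 12*(36 + 18)/(10 + 18)) = √(1762 + 12*54/28) = √(1762 + 12*(1/28)*54) = √(1762 + 162/7) = √(12496/7) = 4*√5467/7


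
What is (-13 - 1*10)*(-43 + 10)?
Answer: 759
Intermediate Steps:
(-13 - 1*10)*(-43 + 10) = (-13 - 10)*(-33) = -23*(-33) = 759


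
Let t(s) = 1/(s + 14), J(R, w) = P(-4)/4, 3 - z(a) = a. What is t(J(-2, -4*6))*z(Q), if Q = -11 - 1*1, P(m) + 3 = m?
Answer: 60/49 ≈ 1.2245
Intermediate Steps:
P(m) = -3 + m
Q = -12 (Q = -11 - 1 = -12)
z(a) = 3 - a
J(R, w) = -7/4 (J(R, w) = (-3 - 4)/4 = -7*1/4 = -7/4)
t(s) = 1/(14 + s)
t(J(-2, -4*6))*z(Q) = (3 - 1*(-12))/(14 - 7/4) = (3 + 12)/(49/4) = (4/49)*15 = 60/49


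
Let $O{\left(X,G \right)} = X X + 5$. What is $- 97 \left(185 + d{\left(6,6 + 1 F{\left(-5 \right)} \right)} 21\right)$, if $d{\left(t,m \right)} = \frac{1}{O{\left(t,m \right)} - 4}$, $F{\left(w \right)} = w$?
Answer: $- \frac{666002}{37} \approx -18000.0$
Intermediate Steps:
$O{\left(X,G \right)} = 5 + X^{2}$ ($O{\left(X,G \right)} = X^{2} + 5 = 5 + X^{2}$)
$d{\left(t,m \right)} = \frac{1}{1 + t^{2}}$ ($d{\left(t,m \right)} = \frac{1}{\left(5 + t^{2}\right) - 4} = \frac{1}{1 + t^{2}}$)
$- 97 \left(185 + d{\left(6,6 + 1 F{\left(-5 \right)} \right)} 21\right) = - 97 \left(185 + \frac{1}{1 + 6^{2}} \cdot 21\right) = - 97 \left(185 + \frac{1}{1 + 36} \cdot 21\right) = - 97 \left(185 + \frac{1}{37} \cdot 21\right) = - 97 \left(185 + \frac{21}{37}\right) = \left(-97\right) \frac{6866}{37} = - \frac{666002}{37}$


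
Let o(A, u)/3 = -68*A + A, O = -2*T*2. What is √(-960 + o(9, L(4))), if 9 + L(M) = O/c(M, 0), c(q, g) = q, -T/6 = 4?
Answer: I*√2769 ≈ 52.621*I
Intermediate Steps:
T = -24 (T = -6*4 = -24)
O = 96 (O = -2*(-24)*2 = 48*2 = 96)
L(M) = -9 + 96/M
o(A, u) = -201*A (o(A, u) = 3*(-68*A + A) = 3*(-67*A) = -201*A)
√(-960 + o(9, L(4))) = √(-960 - 201*9) = √(-960 - 1809) = √(-2769) = I*√2769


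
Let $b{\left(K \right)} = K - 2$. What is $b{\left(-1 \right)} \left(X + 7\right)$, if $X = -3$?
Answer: $-12$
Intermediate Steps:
$b{\left(K \right)} = -2 + K$ ($b{\left(K \right)} = K - 2 = -2 + K$)
$b{\left(-1 \right)} \left(X + 7\right) = \left(-2 - 1\right) \left(-3 + 7\right) = \left(-3\right) 4 = -12$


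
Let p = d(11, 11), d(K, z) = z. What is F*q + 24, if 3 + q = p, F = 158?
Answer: 1288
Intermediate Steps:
p = 11
q = 8 (q = -3 + 11 = 8)
F*q + 24 = 158*8 + 24 = 1264 + 24 = 1288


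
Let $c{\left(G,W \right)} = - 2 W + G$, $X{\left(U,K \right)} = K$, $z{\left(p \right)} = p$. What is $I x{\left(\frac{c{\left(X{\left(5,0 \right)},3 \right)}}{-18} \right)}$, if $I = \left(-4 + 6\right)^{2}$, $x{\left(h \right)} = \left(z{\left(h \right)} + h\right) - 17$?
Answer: $- \frac{196}{3} \approx -65.333$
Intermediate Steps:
$c{\left(G,W \right)} = G - 2 W$
$x{\left(h \right)} = -17 + 2 h$ ($x{\left(h \right)} = \left(h + h\right) - 17 = 2 h - 17 = -17 + 2 h$)
$I = 4$ ($I = 2^{2} = 4$)
$I x{\left(\frac{c{\left(X{\left(5,0 \right)},3 \right)}}{-18} \right)} = 4 \left(-17 + 2 \frac{0 - 6}{-18}\right) = 4 \left(-17 + 2 \left(0 - 6\right) \left(- \frac{1}{18}\right)\right) = 4 \left(-17 + 2 \left(\left(-6\right) \left(- \frac{1}{18}\right)\right)\right) = 4 \left(-17 + 2 \cdot \frac{1}{3}\right) = 4 \left(-17 + \frac{2}{3}\right) = 4 \left(- \frac{49}{3}\right) = - \frac{196}{3}$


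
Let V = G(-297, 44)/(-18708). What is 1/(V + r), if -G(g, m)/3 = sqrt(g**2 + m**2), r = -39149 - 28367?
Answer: -2625541683136/177266072278520031 - 68596*sqrt(745)/177266072278520031 ≈ -1.4811e-5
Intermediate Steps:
r = -67516
G(g, m) = -3*sqrt(g**2 + m**2)
V = 11*sqrt(745)/6236 (V = -3*sqrt((-297)**2 + 44**2)/(-18708) = -3*sqrt(88209 + 1936)*(-1/18708) = -33*sqrt(745)*(-1/18708) = 11*sqrt(745)/6236 ≈ 0.048146)
1/(V + r) = 1/(11*sqrt(745)/6236 - 67516) = 1/(-67516 + 11*sqrt(745)/6236)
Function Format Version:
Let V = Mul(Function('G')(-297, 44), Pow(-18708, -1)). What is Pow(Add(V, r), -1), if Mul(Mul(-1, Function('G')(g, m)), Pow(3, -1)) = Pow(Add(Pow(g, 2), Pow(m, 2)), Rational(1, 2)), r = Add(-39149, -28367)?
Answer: Add(Rational(-2625541683136, 177266072278520031), Mul(Rational(-68596, 177266072278520031), Pow(745, Rational(1, 2)))) ≈ -1.4811e-5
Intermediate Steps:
r = -67516
Function('G')(g, m) = Mul(-3, Pow(Add(Pow(g, 2), Pow(m, 2)), Rational(1, 2)))
V = Mul(Rational(11, 6236), Pow(745, Rational(1, 2))) (V = Mul(Mul(-3, Pow(Add(Pow(-297, 2), Pow(44, 2)), Rational(1, 2))), Pow(-18708, -1)) = Mul(Mul(-3, Pow(Add(88209, 1936), Rational(1, 2))), Rational(-1, 18708)) = Mul(Mul(-3, Pow(90145, Rational(1, 2))), Rational(-1, 18708)) = Mul(Mul(-3, Mul(11, Pow(745, Rational(1, 2)))), Rational(-1, 18708)) = Mul(Mul(-33, Pow(745, Rational(1, 2))), Rational(-1, 18708)) = Mul(Rational(11, 6236), Pow(745, Rational(1, 2))) ≈ 0.048146)
Pow(Add(V, r), -1) = Pow(Add(Mul(Rational(11, 6236), Pow(745, Rational(1, 2))), -67516), -1) = Pow(Add(-67516, Mul(Rational(11, 6236), Pow(745, Rational(1, 2)))), -1)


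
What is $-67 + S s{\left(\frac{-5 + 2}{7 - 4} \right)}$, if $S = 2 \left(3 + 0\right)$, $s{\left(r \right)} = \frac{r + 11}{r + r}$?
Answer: $-97$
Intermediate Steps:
$s{\left(r \right)} = \frac{11 + r}{2 r}$
$S = 6$ ($S = 2 \cdot 3 = 6$)
$-67 + S s{\left(\frac{-5 + 2}{7 - 4} \right)} = -67 + 6 \frac{11 + \frac{-5 + 2}{7 - 4}}{2 \frac{-5 + 2}{7 - 4}} = -67 + 6 \frac{11 - \frac{3}{3}}{2 \left(- \frac{3}{3}\right)} = -67 + 6 \frac{11 - 1}{2 \left(\left(-3\right) \frac{1}{3}\right)} = -67 + 6 \frac{11 - 1}{2 \left(-1\right)} = -67 + 6 \cdot \frac{1}{2} \left(-1\right) 10 = -67 + 6 \left(-5\right) = -67 - 30 = -97$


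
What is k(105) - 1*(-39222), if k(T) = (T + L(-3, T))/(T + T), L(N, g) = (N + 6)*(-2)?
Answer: 2745573/70 ≈ 39223.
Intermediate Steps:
L(N, g) = -12 - 2*N (L(N, g) = (6 + N)*(-2) = -12 - 2*N)
k(T) = (-6 + T)/(2*T) (k(T) = (T + (-12 - 2*(-3)))/(T + T) = (T + (-12 + 6))/((2*T)) = (T - 6)*(1/(2*T)) = (-6 + T)*(1/(2*T)) = (-6 + T)/(2*T))
k(105) - 1*(-39222) = (1/2)*(-6 + 105)/105 - 1*(-39222) = (1/2)*(1/105)*99 + 39222 = 33/70 + 39222 = 2745573/70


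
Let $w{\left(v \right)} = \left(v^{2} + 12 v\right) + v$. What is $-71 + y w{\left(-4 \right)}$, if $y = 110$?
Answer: $-4031$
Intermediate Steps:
$w{\left(v \right)} = v^{2} + 13 v$
$-71 + y w{\left(-4 \right)} = -71 + 110 \left(- 4 \left(13 - 4\right)\right) = -71 + 110 \left(\left(-4\right) 9\right) = -71 + 110 \left(-36\right) = -71 - 3960 = -4031$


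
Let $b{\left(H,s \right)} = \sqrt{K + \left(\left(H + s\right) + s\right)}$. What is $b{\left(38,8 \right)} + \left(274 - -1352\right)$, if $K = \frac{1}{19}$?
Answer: $1626 + \frac{\sqrt{19513}}{19} \approx 1633.4$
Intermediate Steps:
$K = \frac{1}{19} \approx 0.052632$
$b{\left(H,s \right)} = \sqrt{\frac{1}{19} + H + 2 s}$ ($b{\left(H,s \right)} = \sqrt{\frac{1}{19} + \left(\left(H + s\right) + s\right)} = \sqrt{\frac{1}{19} + \left(H + 2 s\right)} = \sqrt{\frac{1}{19} + H + 2 s}$)
$b{\left(38,8 \right)} + \left(274 - -1352\right) = \frac{\sqrt{19 + 361 \cdot 38 + 722 \cdot 8}}{19} + \left(274 - -1352\right) = \frac{\sqrt{19 + 13718 + 5776}}{19} + \left(274 + 1352\right) = \frac{\sqrt{19513}}{19} + 1626 = 1626 + \frac{\sqrt{19513}}{19}$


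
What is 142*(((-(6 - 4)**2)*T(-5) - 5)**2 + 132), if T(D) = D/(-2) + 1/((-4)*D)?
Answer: 1288792/25 ≈ 51552.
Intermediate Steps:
T(D) = -D/2 - 1/(4*D) (T(D) = D*(-1/2) - 1/(4*D) = -D/2 - 1/(4*D))
142*(((-(6 - 4)**2)*T(-5) - 5)**2 + 132) = 142*(((-(6 - 4)**2)*(-1/2*(-5) - 1/4/(-5)) - 5)**2 + 132) = 142*(((-1*2**2)*(5/2 - 1/4*(-1/5)) - 5)**2 + 132) = 142*(((-1*4)*(5/2 + 1/20) - 5)**2 + 132) = 142*((-4*51/20 - 5)**2 + 132) = 142*((-51/5 - 5)**2 + 132) = 142*((-76/5)**2 + 132) = 142*(5776/25 + 132) = 142*(9076/25) = 1288792/25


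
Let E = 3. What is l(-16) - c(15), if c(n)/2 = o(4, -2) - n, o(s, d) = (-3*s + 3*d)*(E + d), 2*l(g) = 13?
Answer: 145/2 ≈ 72.500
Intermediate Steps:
l(g) = 13/2 (l(g) = (½)*13 = 13/2)
o(s, d) = (3 + d)*(-3*s + 3*d) (o(s, d) = (-3*s + 3*d)*(3 + d) = (3 + d)*(-3*s + 3*d))
c(n) = -36 - 2*n (c(n) = 2*((-9*4 + 3*(-2)² + 9*(-2) - 3*(-2)*4) - n) = 2*((-36 + 3*4 - 18 + 24) - n) = 2*((-36 + 12 - 18 + 24) - n) = 2*(-18 - n) = -36 - 2*n)
l(-16) - c(15) = 13/2 - (-36 - 2*15) = 13/2 - (-36 - 30) = 13/2 - 1*(-66) = 13/2 + 66 = 145/2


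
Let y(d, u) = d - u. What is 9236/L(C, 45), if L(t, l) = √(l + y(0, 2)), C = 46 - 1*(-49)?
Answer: 9236*√43/43 ≈ 1408.5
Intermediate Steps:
C = 95 (C = 46 + 49 = 95)
L(t, l) = √(-2 + l) (L(t, l) = √(l + (0 - 1*2)) = √(l + (0 - 2)) = √(l - 2) = √(-2 + l))
9236/L(C, 45) = 9236/(√(-2 + 45)) = 9236/(√43) = 9236*(√43/43) = 9236*√43/43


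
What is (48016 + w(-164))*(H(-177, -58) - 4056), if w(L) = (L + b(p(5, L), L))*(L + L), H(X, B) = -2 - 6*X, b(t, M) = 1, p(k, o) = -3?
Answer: -304034080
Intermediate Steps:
w(L) = 2*L*(1 + L) (w(L) = (L + 1)*(L + L) = (1 + L)*(2*L) = 2*L*(1 + L))
(48016 + w(-164))*(H(-177, -58) - 4056) = (48016 + 2*(-164)*(1 - 164))*((-2 - 6*(-177)) - 4056) = (48016 + 2*(-164)*(-163))*((-2 + 1062) - 4056) = (48016 + 53464)*(1060 - 4056) = 101480*(-2996) = -304034080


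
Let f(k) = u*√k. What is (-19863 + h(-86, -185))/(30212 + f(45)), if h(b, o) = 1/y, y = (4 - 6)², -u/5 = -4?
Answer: -600093403/912746944 + 1191765*√5/912746944 ≈ -0.65454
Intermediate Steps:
u = 20 (u = -5*(-4) = 20)
y = 4 (y = (-2)² = 4)
f(k) = 20*√k
h(b, o) = ¼ (h(b, o) = 1/4 = ¼)
(-19863 + h(-86, -185))/(30212 + f(45)) = (-19863 + ¼)/(30212 + 20*√45) = -79451/(4*(30212 + 20*(3*√5))) = -79451/(4*(30212 + 60*√5))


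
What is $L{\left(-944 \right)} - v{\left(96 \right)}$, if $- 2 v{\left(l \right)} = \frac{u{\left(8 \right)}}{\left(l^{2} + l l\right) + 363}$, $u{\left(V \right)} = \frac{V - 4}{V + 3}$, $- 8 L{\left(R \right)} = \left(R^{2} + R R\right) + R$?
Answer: $- \frac{46035082168}{206745} \approx -2.2267 \cdot 10^{5}$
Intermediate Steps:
$L{\left(R \right)} = - \frac{R^{2}}{4} - \frac{R}{8}$ ($L{\left(R \right)} = - \frac{\left(R^{2} + R R\right) + R}{8} = - \frac{\left(R^{2} + R^{2}\right) + R}{8} = - \frac{2 R^{2} + R}{8} = - \frac{R + 2 R^{2}}{8} = - \frac{R^{2}}{4} - \frac{R}{8}$)
$u{\left(V \right)} = \frac{-4 + V}{3 + V}$
$v{\left(l \right)} = - \frac{2}{11 \left(363 + 2 l^{2}\right)}$ ($v{\left(l \right)} = - \frac{\frac{-4 + 8}{3 + 8} \frac{1}{\left(l^{2} + l l\right) + 363}}{2} = - \frac{\frac{1}{11} \cdot 4 \frac{1}{\left(l^{2} + l^{2}\right) + 363}}{2} = - \frac{\frac{1}{11} \cdot 4 \frac{1}{2 l^{2} + 363}}{2} = - \frac{\frac{4}{11} \frac{1}{363 + 2 l^{2}}}{2} = - \frac{2}{11 \left(363 + 2 l^{2}\right)}$)
$L{\left(-944 \right)} - v{\left(96 \right)} = \left(- \frac{1}{8}\right) \left(-944\right) \left(1 + 2 \left(-944\right)\right) - - \frac{2}{3993 + 22 \cdot 96^{2}} = \left(- \frac{1}{8}\right) \left(-944\right) \left(1 - 1888\right) - - \frac{2}{3993 + 22 \cdot 9216} = \left(- \frac{1}{8}\right) \left(-944\right) \left(-1887\right) - - \frac{2}{3993 + 202752} = -222666 - - \frac{2}{206745} = -222666 + \frac{2}{206745} = - \frac{46035082168}{206745}$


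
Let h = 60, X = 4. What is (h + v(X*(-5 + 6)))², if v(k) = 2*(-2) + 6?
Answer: 3844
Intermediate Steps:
v(k) = 2 (v(k) = -4 + 6 = 2)
(h + v(X*(-5 + 6)))² = (60 + 2)² = 62² = 3844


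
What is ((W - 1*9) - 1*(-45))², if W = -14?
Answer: 484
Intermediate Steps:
((W - 1*9) - 1*(-45))² = ((-14 - 1*9) - 1*(-45))² = ((-14 - 9) + 45)² = (-23 + 45)² = 22² = 484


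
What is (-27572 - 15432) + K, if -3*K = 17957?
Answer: -146969/3 ≈ -48990.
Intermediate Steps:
K = -17957/3 (K = -⅓*17957 = -17957/3 ≈ -5985.7)
(-27572 - 15432) + K = (-27572 - 15432) - 17957/3 = -43004 - 17957/3 = -146969/3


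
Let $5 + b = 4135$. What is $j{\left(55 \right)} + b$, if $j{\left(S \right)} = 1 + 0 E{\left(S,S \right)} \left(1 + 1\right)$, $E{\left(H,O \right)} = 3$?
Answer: $4131$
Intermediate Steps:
$j{\left(S \right)} = 1$ ($j{\left(S \right)} = 1 + 0 \cdot 3 \left(1 + 1\right) = 1 + 0 \cdot 3 \cdot 2 = 1 + 0 \cdot 6 = 1 + 0 = 1$)
$b = 4130$ ($b = -5 + 4135 = 4130$)
$j{\left(55 \right)} + b = 1 + 4130 = 4131$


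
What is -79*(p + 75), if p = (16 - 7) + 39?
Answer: -9717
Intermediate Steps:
p = 48 (p = 9 + 39 = 48)
-79*(p + 75) = -79*(48 + 75) = -79*123 = -9717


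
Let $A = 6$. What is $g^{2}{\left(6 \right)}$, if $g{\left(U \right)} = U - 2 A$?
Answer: $36$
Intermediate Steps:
$g{\left(U \right)} = -12 + U$ ($g{\left(U \right)} = U - 12 = -12 + U$)
$g^{2}{\left(6 \right)} = \left(-12 + 6\right)^{2} = \left(-6\right)^{2} = 36$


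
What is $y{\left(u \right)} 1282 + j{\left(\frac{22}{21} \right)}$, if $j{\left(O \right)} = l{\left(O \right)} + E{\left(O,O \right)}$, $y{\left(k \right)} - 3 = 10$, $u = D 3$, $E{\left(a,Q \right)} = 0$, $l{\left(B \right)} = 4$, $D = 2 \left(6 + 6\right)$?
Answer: $16670$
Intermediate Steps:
$D = 24$ ($D = 2 \cdot 12 = 24$)
$u = 72$ ($u = 24 \cdot 3 = 72$)
$y{\left(k \right)} = 13$ ($y{\left(k \right)} = 3 + 10 = 13$)
$j{\left(O \right)} = 4$ ($j{\left(O \right)} = 4 + 0 = 4$)
$y{\left(u \right)} 1282 + j{\left(\frac{22}{21} \right)} = 13 \cdot 1282 + 4 = 16666 + 4 = 16670$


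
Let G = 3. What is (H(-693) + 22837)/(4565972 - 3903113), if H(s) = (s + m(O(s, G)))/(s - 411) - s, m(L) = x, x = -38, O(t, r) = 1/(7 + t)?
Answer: 25977851/731796336 ≈ 0.035499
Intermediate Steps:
m(L) = -38
H(s) = -s + (-38 + s)/(-411 + s) (H(s) = (s - 38)/(s - 411) - s = (-38 + s)/(-411 + s) - s = -s + (-38 + s)/(-411 + s))
(H(-693) + 22837)/(4565972 - 3903113) = ((-38 - 1*(-693)**2 + 412*(-693))/(-411 - 693) + 22837)/(4565972 - 3903113) = ((-38 - 1*480249 - 285516)/(-1104) + 22837)/662859 = (-(-38 - 480249 - 285516)/1104 + 22837)*(1/662859) = (-1/1104*(-765803) + 22837)*(1/662859) = (765803/1104 + 22837)*(1/662859) = (25977851/1104)*(1/662859) = 25977851/731796336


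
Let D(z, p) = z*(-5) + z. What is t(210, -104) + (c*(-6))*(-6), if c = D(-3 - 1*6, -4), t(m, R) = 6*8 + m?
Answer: 1554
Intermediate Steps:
D(z, p) = -4*z (D(z, p) = -5*z + z = -4*z)
t(m, R) = 48 + m
c = 36 (c = -4*(-3 - 1*6) = -4*(-3 - 6) = -4*(-9) = 36)
t(210, -104) + (c*(-6))*(-6) = (48 + 210) + (36*(-6))*(-6) = 258 - 216*(-6) = 258 + 1296 = 1554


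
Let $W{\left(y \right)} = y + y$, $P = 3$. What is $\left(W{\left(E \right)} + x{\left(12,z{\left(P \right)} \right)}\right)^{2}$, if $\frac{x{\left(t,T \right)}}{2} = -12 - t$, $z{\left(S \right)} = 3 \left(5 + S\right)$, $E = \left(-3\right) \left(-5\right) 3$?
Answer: $1764$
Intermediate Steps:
$E = 45$ ($E = 15 \cdot 3 = 45$)
$z{\left(S \right)} = 15 + 3 S$
$x{\left(t,T \right)} = -24 - 2 t$ ($x{\left(t,T \right)} = 2 \left(-12 - t\right) = -24 - 2 t$)
$W{\left(y \right)} = 2 y$
$\left(W{\left(E \right)} + x{\left(12,z{\left(P \right)} \right)}\right)^{2} = \left(2 \cdot 45 - 48\right)^{2} = \left(90 - 48\right)^{2} = 42^{2} = 1764$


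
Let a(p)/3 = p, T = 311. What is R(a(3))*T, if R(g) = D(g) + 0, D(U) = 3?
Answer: 933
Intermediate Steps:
a(p) = 3*p
R(g) = 3 (R(g) = 3 + 0 = 3)
R(a(3))*T = 3*311 = 933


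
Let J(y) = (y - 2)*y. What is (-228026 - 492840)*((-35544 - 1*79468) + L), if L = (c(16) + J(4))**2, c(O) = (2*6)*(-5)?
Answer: 80959018728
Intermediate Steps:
J(y) = y*(-2 + y) (J(y) = (-2 + y)*y = y*(-2 + y))
c(O) = -60 (c(O) = 12*(-5) = -60)
L = 2704 (L = (-60 + 4*(-2 + 4))**2 = (-60 + 4*2)**2 = (-60 + 8)**2 = (-52)**2 = 2704)
(-228026 - 492840)*((-35544 - 1*79468) + L) = (-228026 - 492840)*((-35544 - 1*79468) + 2704) = -720866*((-35544 - 79468) + 2704) = -720866*(-115012 + 2704) = -720866*(-112308) = 80959018728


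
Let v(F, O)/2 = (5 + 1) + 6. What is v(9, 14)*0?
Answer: 0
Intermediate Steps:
v(F, O) = 24 (v(F, O) = 2*((5 + 1) + 6) = 2*(6 + 6) = 2*12 = 24)
v(9, 14)*0 = 24*0 = 0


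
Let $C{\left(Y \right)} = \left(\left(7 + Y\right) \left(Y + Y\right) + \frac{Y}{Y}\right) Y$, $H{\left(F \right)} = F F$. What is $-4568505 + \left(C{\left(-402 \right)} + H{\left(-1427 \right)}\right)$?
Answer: $-130199738$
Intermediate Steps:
$H{\left(F \right)} = F^{2}$
$C{\left(Y \right)} = Y \left(1 + 2 Y \left(7 + Y\right)\right)$ ($C{\left(Y \right)} = \left(\left(7 + Y\right) 2 Y + 1\right) Y = \left(2 Y \left(7 + Y\right) + 1\right) Y = \left(1 + 2 Y \left(7 + Y\right)\right) Y = Y \left(1 + 2 Y \left(7 + Y\right)\right)$)
$-4568505 + \left(C{\left(-402 \right)} + H{\left(-1427 \right)}\right) = -4568505 + \left(- 402 \left(1 + 2 \left(-402\right)^{2} + 14 \left(-402\right)\right) + \left(-1427\right)^{2}\right) = -4568505 + \left(- 402 \left(1 + 2 \cdot 161604 - 5628\right) + 2036329\right) = -4568505 + \left(- 402 \left(1 + 323208 - 5628\right) + 2036329\right) = -4568505 + \left(\left(-402\right) 317581 + 2036329\right) = -4568505 + \left(-127667562 + 2036329\right) = -4568505 - 125631233 = -130199738$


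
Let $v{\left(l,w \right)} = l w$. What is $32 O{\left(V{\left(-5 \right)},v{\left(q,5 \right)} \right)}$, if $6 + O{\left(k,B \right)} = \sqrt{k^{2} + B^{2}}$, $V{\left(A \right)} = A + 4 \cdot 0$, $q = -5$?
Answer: $-192 + 160 \sqrt{26} \approx 623.84$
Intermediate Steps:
$V{\left(A \right)} = A$ ($V{\left(A \right)} = A + 0 = A$)
$O{\left(k,B \right)} = -6 + \sqrt{B^{2} + k^{2}}$ ($O{\left(k,B \right)} = -6 + \sqrt{k^{2} + B^{2}} = -6 + \sqrt{B^{2} + k^{2}}$)
$32 O{\left(V{\left(-5 \right)},v{\left(q,5 \right)} \right)} = 32 \left(-6 + \sqrt{\left(\left(-5\right) 5\right)^{2} + \left(-5\right)^{2}}\right) = 32 \left(-6 + \sqrt{\left(-25\right)^{2} + 25}\right) = 32 \left(-6 + \sqrt{625 + 25}\right) = 32 \left(-6 + \sqrt{650}\right) = 32 \left(-6 + 5 \sqrt{26}\right) = -192 + 160 \sqrt{26}$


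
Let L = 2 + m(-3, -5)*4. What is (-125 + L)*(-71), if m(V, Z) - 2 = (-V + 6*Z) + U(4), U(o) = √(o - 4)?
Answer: 15833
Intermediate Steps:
U(o) = √(-4 + o)
m(V, Z) = 2 - V + 6*Z (m(V, Z) = 2 + ((-V + 6*Z) + √(-4 + 4)) = 2 + ((-V + 6*Z) + √0) = 2 + ((-V + 6*Z) + 0) = 2 + (-V + 6*Z) = 2 - V + 6*Z)
L = -98 (L = 2 + (2 - 1*(-3) + 6*(-5))*4 = 2 + (2 + 3 - 30)*4 = 2 - 25*4 = 2 - 100 = -98)
(-125 + L)*(-71) = (-125 - 98)*(-71) = -223*(-71) = 15833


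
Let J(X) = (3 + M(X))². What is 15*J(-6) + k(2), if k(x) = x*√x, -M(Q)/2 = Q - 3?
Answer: 6615 + 2*√2 ≈ 6617.8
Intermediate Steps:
M(Q) = 6 - 2*Q (M(Q) = -2*(Q - 3) = -2*(-3 + Q) = 6 - 2*Q)
k(x) = x^(3/2)
J(X) = (9 - 2*X)² (J(X) = (3 + (6 - 2*X))² = (9 - 2*X)²)
15*J(-6) + k(2) = 15*(-9 + 2*(-6))² + 2^(3/2) = 15*(-9 - 12)² + 2*√2 = 15*(-21)² + 2*√2 = 15*441 + 2*√2 = 6615 + 2*√2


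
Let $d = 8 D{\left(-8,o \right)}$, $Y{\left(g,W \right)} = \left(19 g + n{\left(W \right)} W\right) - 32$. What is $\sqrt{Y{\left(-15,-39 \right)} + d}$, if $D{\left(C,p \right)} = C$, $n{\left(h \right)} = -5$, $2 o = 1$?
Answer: $i \sqrt{186} \approx 13.638 i$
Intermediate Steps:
$o = \frac{1}{2}$ ($o = \frac{1}{2} \cdot 1 = \frac{1}{2} \approx 0.5$)
$Y{\left(g,W \right)} = -32 - 5 W + 19 g$ ($Y{\left(g,W \right)} = \left(19 g - 5 W\right) - 32 = \left(- 5 W + 19 g\right) - 32 = -32 - 5 W + 19 g$)
$d = -64$ ($d = 8 \left(-8\right) = -64$)
$\sqrt{Y{\left(-15,-39 \right)} + d} = \sqrt{\left(-32 - -195 + 19 \left(-15\right)\right) - 64} = \sqrt{\left(-32 + 195 - 285\right) - 64} = \sqrt{-122 - 64} = \sqrt{-186} = i \sqrt{186}$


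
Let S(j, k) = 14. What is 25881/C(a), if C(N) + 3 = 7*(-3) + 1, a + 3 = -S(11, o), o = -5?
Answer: -25881/23 ≈ -1125.3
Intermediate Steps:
a = -17 (a = -3 - 1*14 = -3 - 14 = -17)
C(N) = -23 (C(N) = -3 + (7*(-3) + 1) = -3 + (-21 + 1) = -3 - 20 = -23)
25881/C(a) = 25881/(-23) = 25881*(-1/23) = -25881/23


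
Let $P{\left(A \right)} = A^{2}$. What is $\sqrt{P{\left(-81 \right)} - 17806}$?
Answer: $i \sqrt{11245} \approx 106.04 i$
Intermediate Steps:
$\sqrt{P{\left(-81 \right)} - 17806} = \sqrt{\left(-81\right)^{2} - 17806} = \sqrt{6561 - 17806} = \sqrt{-11245} = i \sqrt{11245}$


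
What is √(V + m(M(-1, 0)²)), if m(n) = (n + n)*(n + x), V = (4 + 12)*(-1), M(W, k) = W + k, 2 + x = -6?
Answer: I*√30 ≈ 5.4772*I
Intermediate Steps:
x = -8 (x = -2 - 6 = -8)
V = -16 (V = 16*(-1) = -16)
m(n) = 2*n*(-8 + n) (m(n) = (n + n)*(n - 8) = (2*n)*(-8 + n) = 2*n*(-8 + n))
√(V + m(M(-1, 0)²)) = √(-16 + 2*(-1 + 0)²*(-8 + (-1 + 0)²)) = √(-16 + 2*(-1)²*(-8 + (-1)²)) = √(-16 + 2*1*(-8 + 1)) = √(-16 + 2*1*(-7)) = √(-16 - 14) = √(-30) = I*√30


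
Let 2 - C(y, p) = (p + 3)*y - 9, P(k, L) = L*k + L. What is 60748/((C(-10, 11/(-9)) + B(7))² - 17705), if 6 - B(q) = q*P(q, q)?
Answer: 1230147/2225530 ≈ 0.55274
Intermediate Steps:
P(k, L) = L + L*k
B(q) = 6 - q²*(1 + q) (B(q) = 6 - q*q*(1 + q) = 6 - q²*(1 + q))
C(y, p) = 11 - y*(3 + p) (C(y, p) = 2 - ((p + 3)*y - 9) = 2 - ((3 + p)*y - 9) = 2 - (y*(3 + p) - 9) = 2 - (-9 + y*(3 + p)) = 2 + (9 - y*(3 + p)) = 11 - y*(3 + p))
60748/((C(-10, 11/(-9)) + B(7))² - 17705) = 60748/(((11 - 3*(-10) - 1*11/(-9)*(-10)) + (6 - 1*7² - 1*7³))² - 17705) = 60748/(((11 + 30 - 1*11*(-⅑)*(-10)) + (6 - 1*49 - 1*343))² - 17705) = 60748/(((11 + 30 - 1*(-11/9)*(-10)) + (6 - 49 - 343))² - 17705) = 60748/(((11 + 30 - 110/9) - 386)² - 17705) = 60748/((259/9 - 386)² - 17705) = 60748/((-3215/9)² - 17705) = 60748/(10336225/81 - 17705) = 60748/(8902120/81) = 60748*(81/8902120) = 1230147/2225530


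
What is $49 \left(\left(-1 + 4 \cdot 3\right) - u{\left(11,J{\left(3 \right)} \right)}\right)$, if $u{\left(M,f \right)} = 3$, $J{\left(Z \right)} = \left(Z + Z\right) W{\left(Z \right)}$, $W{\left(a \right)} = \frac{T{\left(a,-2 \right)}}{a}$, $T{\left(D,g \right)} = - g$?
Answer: $392$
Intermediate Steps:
$W{\left(a \right)} = \frac{2}{a}$ ($W{\left(a \right)} = \frac{\left(-1\right) \left(-2\right)}{a} = \frac{2}{a}$)
$J{\left(Z \right)} = 4$ ($J{\left(Z \right)} = \left(Z + Z\right) \frac{2}{Z} = 2 Z \frac{2}{Z} = 4$)
$49 \left(\left(-1 + 4 \cdot 3\right) - u{\left(11,J{\left(3 \right)} \right)}\right) = 49 \left(\left(-1 + 4 \cdot 3\right) - 3\right) = 49 \left(\left(-1 + 12\right) - 3\right) = 49 \left(11 - 3\right) = 49 \cdot 8 = 392$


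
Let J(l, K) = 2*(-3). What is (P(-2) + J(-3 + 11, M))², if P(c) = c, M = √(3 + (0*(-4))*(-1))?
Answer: 64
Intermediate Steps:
M = √3 (M = √(3 + 0*(-1)) = √(3 + 0) = √3 ≈ 1.7320)
J(l, K) = -6
(P(-2) + J(-3 + 11, M))² = (-2 - 6)² = (-8)² = 64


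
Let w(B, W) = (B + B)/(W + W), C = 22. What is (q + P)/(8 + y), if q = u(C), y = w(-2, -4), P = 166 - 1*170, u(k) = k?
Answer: 36/17 ≈ 2.1176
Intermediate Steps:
w(B, W) = B/W (w(B, W) = (2*B)/((2*W)) = (2*B)*(1/(2*W)) = B/W)
P = -4 (P = 166 - 170 = -4)
y = ½ (y = -2/(-4) = -2*(-¼) = ½ ≈ 0.50000)
q = 22
(q + P)/(8 + y) = (22 - 4)/(8 + ½) = 18/(17/2) = 18*(2/17) = 36/17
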